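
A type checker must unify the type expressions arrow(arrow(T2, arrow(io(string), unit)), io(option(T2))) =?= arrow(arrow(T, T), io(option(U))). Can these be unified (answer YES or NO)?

Decompose arrow/2: arrow(T2, arrow(io(string), unit)) =?= arrow(T, T),  io(option(T2)) =?= io(option(U)).
Decompose arrow/2: T2 =?= T,  arrow(io(string), unit) =?= T.
Bind T2 := T; substituting into the one remaining equation that mentions T2 gives: io(option(T)) =?= io(option(U)).
Bind T := arrow(io(string), unit); substituting into the remaining equation gives: io(option(arrow(io(string), unit))) =?= io(option(U)). Substituting into the earlier binding gives T2 := arrow(io(string), unit).
Decompose io/1: option(arrow(io(string), unit)) =?= option(U).
Decompose option/1: arrow(io(string), unit) =?= U.
Bind U := arrow(io(string), unit).
No equations remain and no clash or occurs-check failure arose, so a unifier exists.

YES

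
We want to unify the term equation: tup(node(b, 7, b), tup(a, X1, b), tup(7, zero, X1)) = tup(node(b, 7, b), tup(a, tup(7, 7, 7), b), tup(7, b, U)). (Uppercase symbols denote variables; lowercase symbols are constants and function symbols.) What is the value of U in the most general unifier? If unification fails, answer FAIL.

Decompose tup/3: node(b, 7, b) = node(b, 7, b),  tup(a, X1, b) = tup(a, tup(7, 7, 7), b),  tup(7, zero, X1) = tup(7, b, U).
Delete trivial equation node(b, 7, b) = node(b, 7, b).
Decompose tup/3: a = a,  X1 = tup(7, 7, 7),  b = b.
Delete trivial equation a = a.
Bind X1 := tup(7, 7, 7); substituting into the one remaining equation that mentions X1 gives: tup(7, zero, tup(7, 7, 7)) = tup(7, b, U).
Delete trivial equation b = b.
Decompose tup/3: 7 = 7,  zero = b,  tup(7, 7, 7) = U.
Delete trivial equation 7 = 7.
Clash: constants zero and b differ; no unifier exists.

FAIL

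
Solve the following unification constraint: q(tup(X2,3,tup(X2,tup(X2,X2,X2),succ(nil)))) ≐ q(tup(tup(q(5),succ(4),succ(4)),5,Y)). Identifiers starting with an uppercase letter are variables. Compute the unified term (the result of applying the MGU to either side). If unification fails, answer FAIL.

FAIL

Decompose q/1: tup(X2,3,tup(X2,tup(X2,X2,X2),succ(nil))) ≐ tup(tup(q(5),succ(4),succ(4)),5,Y).
Decompose tup/3: X2 ≐ tup(q(5),succ(4),succ(4)),  3 ≐ 5,  tup(X2,tup(X2,X2,X2),succ(nil)) ≐ Y.
Bind X2 := tup(q(5),succ(4),succ(4)); substituting into the one remaining equation that mentions X2 gives: tup(tup(q(5),succ(4),succ(4)),tup(tup(q(5),succ(4),succ(4)),tup(q(5),succ(4),succ(4)),tup(q(5),succ(4),succ(4))),succ(nil)) ≐ Y.
Clash: constants 3 and 5 differ; no unifier exists.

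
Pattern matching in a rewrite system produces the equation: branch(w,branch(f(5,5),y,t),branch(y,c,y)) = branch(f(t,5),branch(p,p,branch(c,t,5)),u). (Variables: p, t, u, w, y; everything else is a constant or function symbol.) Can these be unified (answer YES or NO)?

Decompose branch/3: w = f(t,5),  branch(f(5,5),y,t) = branch(p,p,branch(c,t,5)),  branch(y,c,y) = u.
Bind w := f(t,5); no other remaining equation mentions w.
Decompose branch/3: f(5,5) = p,  y = p,  t = branch(c,t,5).
Bind p := f(5,5); substituting into the one remaining equation that mentions p gives: y = f(5,5).
Bind y := f(5,5); substituting into the one remaining equation that mentions y gives: branch(f(5,5),c,f(5,5)) = u.
Occurs check fails: t occurs in branch(c,t,5); the equation t = branch(c,t,5) has no finite solution.

NO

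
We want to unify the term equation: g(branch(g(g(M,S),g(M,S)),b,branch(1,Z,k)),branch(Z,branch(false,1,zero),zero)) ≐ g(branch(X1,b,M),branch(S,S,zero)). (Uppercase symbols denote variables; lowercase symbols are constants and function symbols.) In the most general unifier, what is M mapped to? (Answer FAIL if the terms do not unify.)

Decompose g/2: branch(g(g(M,S),g(M,S)),b,branch(1,Z,k)) ≐ branch(X1,b,M),  branch(Z,branch(false,1,zero),zero) ≐ branch(S,S,zero).
Decompose branch/3: g(g(M,S),g(M,S)) ≐ X1,  b ≐ b,  branch(1,Z,k) ≐ M.
Bind X1 := g(g(M,S),g(M,S)); no other remaining equation mentions X1.
Delete trivial equation b ≐ b.
Bind M := branch(1,Z,k); no other remaining equation mentions M. Substituting into the earlier binding gives X1 := g(g(branch(1,Z,k),S),g(branch(1,Z,k),S)).
Decompose branch/3: Z ≐ S,  branch(false,1,zero) ≐ S,  zero ≐ zero.
Bind Z := S; no other remaining equation mentions Z. Substituting into the earlier bindings gives X1 := g(g(branch(1,S,k),S),g(branch(1,S,k),S)), M := branch(1,S,k).
Bind S := branch(false,1,zero); no other remaining equation mentions S. Substituting into the earlier bindings gives X1 := g(g(branch(1,branch(false,1,zero),k),branch(false,1,zero)),g(branch(1,branch(false,1,zero),k),branch(false,1,zero))), M := branch(1,branch(false,1,zero),k), Z := branch(false,1,zero).
Delete trivial equation zero ≐ zero.
MGU = { X1 -> g(g(branch(1,branch(false,1,zero),k),branch(false,1,zero)),g(branch(1,branch(false,1,zero),k),branch(false,1,zero))), M -> branch(1,branch(false,1,zero),k), Z -> branch(false,1,zero), S -> branch(false,1,zero) }, so M -> branch(1,branch(false,1,zero),k).

branch(1,branch(false,1,zero),k)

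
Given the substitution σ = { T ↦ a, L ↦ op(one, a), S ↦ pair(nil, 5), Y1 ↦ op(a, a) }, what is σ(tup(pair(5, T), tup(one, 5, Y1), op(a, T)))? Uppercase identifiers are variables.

tup(pair(5, a), tup(one, 5, op(a, a)), op(a, a))

Replace each occurrence of T with a.
Replace each occurrence of Y1 with op(a, a).
Result: tup(pair(5, a), tup(one, 5, op(a, a)), op(a, a)).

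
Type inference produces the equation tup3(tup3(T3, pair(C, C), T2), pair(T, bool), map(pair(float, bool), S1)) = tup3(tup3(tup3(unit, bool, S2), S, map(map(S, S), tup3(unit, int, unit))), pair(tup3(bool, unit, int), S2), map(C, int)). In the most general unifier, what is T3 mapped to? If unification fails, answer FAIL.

tup3(unit, bool, bool)

Decompose tup3/3: tup3(T3, pair(C, C), T2) = tup3(tup3(unit, bool, S2), S, map(map(S, S), tup3(unit, int, unit))),  pair(T, bool) = pair(tup3(bool, unit, int), S2),  map(pair(float, bool), S1) = map(C, int).
Decompose tup3/3: T3 = tup3(unit, bool, S2),  pair(C, C) = S,  T2 = map(map(S, S), tup3(unit, int, unit)).
Bind T3 := tup3(unit, bool, S2); no other remaining equation mentions T3.
Bind S := pair(C, C); substituting into the one remaining equation that mentions S gives: T2 = map(map(pair(C, C), pair(C, C)), tup3(unit, int, unit)).
Bind T2 := map(map(pair(C, C), pair(C, C)), tup3(unit, int, unit)); no other remaining equation mentions T2.
Decompose pair/2: T = tup3(bool, unit, int),  bool = S2.
Bind T := tup3(bool, unit, int); no other remaining equation mentions T.
Bind S2 := bool; no other remaining equation mentions S2. Substituting into the earlier binding gives T3 := tup3(unit, bool, bool).
Decompose map/2: pair(float, bool) = C,  S1 = int.
Bind C := pair(float, bool); no other remaining equation mentions C. Substituting into the earlier bindings gives S := pair(pair(float, bool), pair(float, bool)), T2 := map(map(pair(pair(float, bool), pair(float, bool)), pair(pair(float, bool), pair(float, bool))), tup3(unit, int, unit)).
Bind S1 := int.
MGU = { T3 := tup3(unit, bool, bool), S := pair(pair(float, bool), pair(float, bool)), T2 := map(map(pair(pair(float, bool), pair(float, bool)), pair(pair(float, bool), pair(float, bool))), tup3(unit, int, unit)), T := tup3(bool, unit, int), S2 := bool, C := pair(float, bool), S1 := int }, so T3 := tup3(unit, bool, bool).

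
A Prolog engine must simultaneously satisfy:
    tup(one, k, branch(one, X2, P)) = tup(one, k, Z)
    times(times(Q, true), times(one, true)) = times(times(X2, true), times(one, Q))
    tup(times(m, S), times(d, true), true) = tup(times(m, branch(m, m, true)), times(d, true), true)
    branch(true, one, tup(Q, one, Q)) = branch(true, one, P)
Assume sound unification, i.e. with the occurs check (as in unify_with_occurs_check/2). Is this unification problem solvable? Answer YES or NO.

Decompose tup/3: one = one,  k = k,  branch(one, X2, P) = Z.
Delete trivial equation one = one.
Delete trivial equation k = k.
Bind Z := branch(one, X2, P); no other remaining equation mentions Z.
Decompose times/2: times(Q, true) = times(X2, true),  times(one, true) = times(one, Q).
Decompose times/2: Q = X2,  true = true.
Bind Q := X2; substituting into the 2 remaining equations that mention Q gives: times(one, true) = times(one, X2),  branch(true, one, tup(X2, one, X2)) = branch(true, one, P).
Delete trivial equation true = true.
Decompose times/2: one = one,  true = X2.
Delete trivial equation one = one.
Bind X2 := true; substituting into the one remaining equation that mentions X2 gives: branch(true, one, tup(true, one, true)) = branch(true, one, P). Substituting into the earlier bindings gives Z := branch(one, true, P), Q := true.
Decompose tup/3: times(m, S) = times(m, branch(m, m, true)),  times(d, true) = times(d, true),  true = true.
Decompose times/2: m = m,  S = branch(m, m, true).
Delete trivial equation m = m.
Bind S := branch(m, m, true); no other remaining equation mentions S.
Delete trivial equation times(d, true) = times(d, true).
Delete trivial equation true = true.
Decompose branch/3: true = true,  one = one,  tup(true, one, true) = P.
Delete trivial equation true = true.
Delete trivial equation one = one.
Bind P := tup(true, one, true). Substituting into the earlier binding gives Z := branch(one, true, tup(true, one, true)).
No equations remain and no clash or occurs-check failure arose, so a unifier exists.

YES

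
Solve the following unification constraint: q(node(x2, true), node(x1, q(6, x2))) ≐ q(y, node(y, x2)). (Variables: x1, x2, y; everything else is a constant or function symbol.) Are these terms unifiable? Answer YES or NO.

NO

Decompose q/2: node(x2, true) ≐ y,  node(x1, q(6, x2)) ≐ node(y, x2).
Bind y := node(x2, true); substituting into the remaining equation gives: node(x1, q(6, x2)) ≐ node(node(x2, true), x2).
Decompose node/2: x1 ≐ node(x2, true),  q(6, x2) ≐ x2.
Bind x1 := node(x2, true); no other remaining equation mentions x1.
Occurs check fails: x2 occurs in q(6, x2); the equation x2 ≐ q(6, x2) has no finite solution.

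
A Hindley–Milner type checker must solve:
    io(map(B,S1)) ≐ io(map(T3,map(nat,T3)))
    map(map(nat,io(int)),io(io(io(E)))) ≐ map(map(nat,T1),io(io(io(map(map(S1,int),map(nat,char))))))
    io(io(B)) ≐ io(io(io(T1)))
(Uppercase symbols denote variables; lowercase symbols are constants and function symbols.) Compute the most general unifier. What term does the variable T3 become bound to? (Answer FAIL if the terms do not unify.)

io(io(int))

Decompose io/1: map(B,S1) ≐ map(T3,map(nat,T3)).
Decompose map/2: B ≐ T3,  S1 ≐ map(nat,T3).
Bind B := T3; substituting into the one remaining equation that mentions B gives: io(io(T3)) ≐ io(io(io(T1))).
Bind S1 := map(nat,T3); substituting into the one remaining equation that mentions S1 gives: map(map(nat,io(int)),io(io(io(E)))) ≐ map(map(nat,T1),io(io(io(map(map(map(nat,T3),int),map(nat,char)))))).
Decompose map/2: map(nat,io(int)) ≐ map(nat,T1),  io(io(io(E))) ≐ io(io(io(map(map(map(nat,T3),int),map(nat,char))))).
Decompose map/2: nat ≐ nat,  io(int) ≐ T1.
Delete trivial equation nat ≐ nat.
Bind T1 := io(int); substituting into the one remaining equation that mentions T1 gives: io(io(T3)) ≐ io(io(io(io(int)))).
Decompose io/1: io(io(E)) ≐ io(io(map(map(map(nat,T3),int),map(nat,char)))).
Decompose io/1: io(E) ≐ io(map(map(map(nat,T3),int),map(nat,char))).
Decompose io/1: E ≐ map(map(map(nat,T3),int),map(nat,char)).
Bind E := map(map(map(nat,T3),int),map(nat,char)); no other remaining equation mentions E.
Decompose io/1: io(T3) ≐ io(io(io(int))).
Decompose io/1: T3 ≐ io(io(int)).
Bind T3 := io(io(int)). Substituting into the earlier bindings gives B := io(io(int)), S1 := map(nat,io(io(int))), E := map(map(map(nat,io(io(int))),int),map(nat,char)).
MGU = { B ↦ io(io(int)), S1 ↦ map(nat,io(io(int))), T1 ↦ io(int), E ↦ map(map(map(nat,io(io(int))),int),map(nat,char)), T3 ↦ io(io(int)) }, so T3 ↦ io(io(int)).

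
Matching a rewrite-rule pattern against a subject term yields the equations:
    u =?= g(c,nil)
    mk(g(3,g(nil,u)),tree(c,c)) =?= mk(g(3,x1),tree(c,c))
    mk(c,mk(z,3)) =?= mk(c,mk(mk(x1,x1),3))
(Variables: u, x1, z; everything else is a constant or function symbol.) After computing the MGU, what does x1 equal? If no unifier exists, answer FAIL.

g(nil,g(c,nil))

Bind u := g(c,nil); substituting into the one remaining equation that mentions u gives: mk(g(3,g(nil,g(c,nil))),tree(c,c)) =?= mk(g(3,x1),tree(c,c)).
Decompose mk/2: g(3,g(nil,g(c,nil))) =?= g(3,x1),  tree(c,c) =?= tree(c,c).
Decompose g/2: 3 =?= 3,  g(nil,g(c,nil)) =?= x1.
Delete trivial equation 3 =?= 3.
Bind x1 := g(nil,g(c,nil)); substituting into the one remaining equation that mentions x1 gives: mk(c,mk(z,3)) =?= mk(c,mk(mk(g(nil,g(c,nil)),g(nil,g(c,nil))),3)).
Delete trivial equation tree(c,c) =?= tree(c,c).
Decompose mk/2: c =?= c,  mk(z,3) =?= mk(mk(g(nil,g(c,nil)),g(nil,g(c,nil))),3).
Delete trivial equation c =?= c.
Decompose mk/2: z =?= mk(g(nil,g(c,nil)),g(nil,g(c,nil))),  3 =?= 3.
Bind z := mk(g(nil,g(c,nil)),g(nil,g(c,nil))); no other remaining equation mentions z.
Delete trivial equation 3 =?= 3.
MGU = { u -> g(c,nil), x1 -> g(nil,g(c,nil)), z -> mk(g(nil,g(c,nil)),g(nil,g(c,nil))) }, so x1 -> g(nil,g(c,nil)).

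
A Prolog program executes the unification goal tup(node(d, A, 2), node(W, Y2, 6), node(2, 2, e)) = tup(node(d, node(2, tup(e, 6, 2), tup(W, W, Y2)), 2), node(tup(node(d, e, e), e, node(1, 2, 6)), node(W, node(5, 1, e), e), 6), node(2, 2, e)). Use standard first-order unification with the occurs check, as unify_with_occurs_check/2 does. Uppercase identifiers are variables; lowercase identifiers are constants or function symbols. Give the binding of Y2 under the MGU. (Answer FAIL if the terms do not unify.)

node(tup(node(d, e, e), e, node(1, 2, 6)), node(5, 1, e), e)

Decompose tup/3: node(d, A, 2) = node(d, node(2, tup(e, 6, 2), tup(W, W, Y2)), 2),  node(W, Y2, 6) = node(tup(node(d, e, e), e, node(1, 2, 6)), node(W, node(5, 1, e), e), 6),  node(2, 2, e) = node(2, 2, e).
Decompose node/3: d = d,  A = node(2, tup(e, 6, 2), tup(W, W, Y2)),  2 = 2.
Delete trivial equation d = d.
Bind A := node(2, tup(e, 6, 2), tup(W, W, Y2)); no other remaining equation mentions A.
Delete trivial equation 2 = 2.
Decompose node/3: W = tup(node(d, e, e), e, node(1, 2, 6)),  Y2 = node(W, node(5, 1, e), e),  6 = 6.
Bind W := tup(node(d, e, e), e, node(1, 2, 6)); substituting into the one remaining equation that mentions W gives: Y2 = node(tup(node(d, e, e), e, node(1, 2, 6)), node(5, 1, e), e). Substituting into the earlier binding gives A := node(2, tup(e, 6, 2), tup(tup(node(d, e, e), e, node(1, 2, 6)), tup(node(d, e, e), e, node(1, 2, 6)), Y2)).
Bind Y2 := node(tup(node(d, e, e), e, node(1, 2, 6)), node(5, 1, e), e); no other remaining equation mentions Y2. Substituting into the earlier binding gives A := node(2, tup(e, 6, 2), tup(tup(node(d, e, e), e, node(1, 2, 6)), tup(node(d, e, e), e, node(1, 2, 6)), node(tup(node(d, e, e), e, node(1, 2, 6)), node(5, 1, e), e))).
Delete trivial equation 6 = 6.
Delete trivial equation node(2, 2, e) = node(2, 2, e).
MGU = { A ↦ node(2, tup(e, 6, 2), tup(tup(node(d, e, e), e, node(1, 2, 6)), tup(node(d, e, e), e, node(1, 2, 6)), node(tup(node(d, e, e), e, node(1, 2, 6)), node(5, 1, e), e))), W ↦ tup(node(d, e, e), e, node(1, 2, 6)), Y2 ↦ node(tup(node(d, e, e), e, node(1, 2, 6)), node(5, 1, e), e) }, so Y2 ↦ node(tup(node(d, e, e), e, node(1, 2, 6)), node(5, 1, e), e).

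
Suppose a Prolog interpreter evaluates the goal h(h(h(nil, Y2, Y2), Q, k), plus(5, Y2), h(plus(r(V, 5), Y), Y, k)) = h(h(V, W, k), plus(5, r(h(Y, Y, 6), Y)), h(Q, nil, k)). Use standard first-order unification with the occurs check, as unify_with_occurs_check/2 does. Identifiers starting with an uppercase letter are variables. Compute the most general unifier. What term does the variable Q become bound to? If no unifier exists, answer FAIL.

plus(r(h(nil, r(h(nil, nil, 6), nil), r(h(nil, nil, 6), nil)), 5), nil)

Decompose h/3: h(h(nil, Y2, Y2), Q, k) = h(V, W, k),  plus(5, Y2) = plus(5, r(h(Y, Y, 6), Y)),  h(plus(r(V, 5), Y), Y, k) = h(Q, nil, k).
Decompose h/3: h(nil, Y2, Y2) = V,  Q = W,  k = k.
Bind V := h(nil, Y2, Y2); substituting into the one remaining equation that mentions V gives: h(plus(r(h(nil, Y2, Y2), 5), Y), Y, k) = h(Q, nil, k).
Bind Q := W; substituting into the one remaining equation that mentions Q gives: h(plus(r(h(nil, Y2, Y2), 5), Y), Y, k) = h(W, nil, k).
Delete trivial equation k = k.
Decompose plus/2: 5 = 5,  Y2 = r(h(Y, Y, 6), Y).
Delete trivial equation 5 = 5.
Bind Y2 := r(h(Y, Y, 6), Y); substituting into the remaining equation gives: h(plus(r(h(nil, r(h(Y, Y, 6), Y), r(h(Y, Y, 6), Y)), 5), Y), Y, k) = h(W, nil, k). Substituting into the earlier binding gives V := h(nil, r(h(Y, Y, 6), Y), r(h(Y, Y, 6), Y)).
Decompose h/3: plus(r(h(nil, r(h(Y, Y, 6), Y), r(h(Y, Y, 6), Y)), 5), Y) = W,  Y = nil,  k = k.
Bind W := plus(r(h(nil, r(h(Y, Y, 6), Y), r(h(Y, Y, 6), Y)), 5), Y); no other remaining equation mentions W. Substituting into the earlier binding gives Q := plus(r(h(nil, r(h(Y, Y, 6), Y), r(h(Y, Y, 6), Y)), 5), Y).
Bind Y := nil; no other remaining equation mentions Y. Substituting into the earlier bindings gives V := h(nil, r(h(nil, nil, 6), nil), r(h(nil, nil, 6), nil)), Q := plus(r(h(nil, r(h(nil, nil, 6), nil), r(h(nil, nil, 6), nil)), 5), nil), Y2 := r(h(nil, nil, 6), nil), W := plus(r(h(nil, r(h(nil, nil, 6), nil), r(h(nil, nil, 6), nil)), 5), nil).
Delete trivial equation k = k.
MGU = { V ↦ h(nil, r(h(nil, nil, 6), nil), r(h(nil, nil, 6), nil)), Q ↦ plus(r(h(nil, r(h(nil, nil, 6), nil), r(h(nil, nil, 6), nil)), 5), nil), Y2 ↦ r(h(nil, nil, 6), nil), W ↦ plus(r(h(nil, r(h(nil, nil, 6), nil), r(h(nil, nil, 6), nil)), 5), nil), Y ↦ nil }, so Q ↦ plus(r(h(nil, r(h(nil, nil, 6), nil), r(h(nil, nil, 6), nil)), 5), nil).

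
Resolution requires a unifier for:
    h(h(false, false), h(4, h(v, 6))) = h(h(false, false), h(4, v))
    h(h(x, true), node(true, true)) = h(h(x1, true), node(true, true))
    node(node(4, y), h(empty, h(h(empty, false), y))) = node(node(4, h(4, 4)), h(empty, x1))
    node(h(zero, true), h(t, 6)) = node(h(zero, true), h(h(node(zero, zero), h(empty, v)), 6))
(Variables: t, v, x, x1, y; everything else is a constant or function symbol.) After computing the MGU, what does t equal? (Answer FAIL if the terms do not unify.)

FAIL

Decompose h/2: h(false, false) = h(false, false),  h(4, h(v, 6)) = h(4, v).
Delete trivial equation h(false, false) = h(false, false).
Decompose h/2: 4 = 4,  h(v, 6) = v.
Delete trivial equation 4 = 4.
Occurs check fails: v occurs in h(v, 6); the equation v = h(v, 6) has no finite solution.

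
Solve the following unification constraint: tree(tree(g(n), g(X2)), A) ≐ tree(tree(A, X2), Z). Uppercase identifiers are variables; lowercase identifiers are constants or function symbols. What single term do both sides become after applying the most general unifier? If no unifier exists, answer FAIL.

Decompose tree/2: tree(g(n), g(X2)) ≐ tree(A, X2),  A ≐ Z.
Decompose tree/2: g(n) ≐ A,  g(X2) ≐ X2.
Bind A := g(n); substituting into the one remaining equation that mentions A gives: g(n) ≐ Z.
Occurs check fails: X2 occurs in g(X2); the equation X2 ≐ g(X2) has no finite solution.

FAIL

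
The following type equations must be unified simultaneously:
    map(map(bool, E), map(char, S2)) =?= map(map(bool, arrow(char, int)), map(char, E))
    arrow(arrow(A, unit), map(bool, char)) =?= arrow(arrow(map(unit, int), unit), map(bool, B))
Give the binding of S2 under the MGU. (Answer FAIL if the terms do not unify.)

arrow(char, int)

Decompose map/2: map(bool, E) =?= map(bool, arrow(char, int)),  map(char, S2) =?= map(char, E).
Decompose map/2: bool =?= bool,  E =?= arrow(char, int).
Delete trivial equation bool =?= bool.
Bind E := arrow(char, int); substituting into the one remaining equation that mentions E gives: map(char, S2) =?= map(char, arrow(char, int)).
Decompose map/2: char =?= char,  S2 =?= arrow(char, int).
Delete trivial equation char =?= char.
Bind S2 := arrow(char, int); no other remaining equation mentions S2.
Decompose arrow/2: arrow(A, unit) =?= arrow(map(unit, int), unit),  map(bool, char) =?= map(bool, B).
Decompose arrow/2: A =?= map(unit, int),  unit =?= unit.
Bind A := map(unit, int); no other remaining equation mentions A.
Delete trivial equation unit =?= unit.
Decompose map/2: bool =?= bool,  char =?= B.
Delete trivial equation bool =?= bool.
Bind B := char.
MGU = { E -> arrow(char, int), S2 -> arrow(char, int), A -> map(unit, int), B -> char }, so S2 -> arrow(char, int).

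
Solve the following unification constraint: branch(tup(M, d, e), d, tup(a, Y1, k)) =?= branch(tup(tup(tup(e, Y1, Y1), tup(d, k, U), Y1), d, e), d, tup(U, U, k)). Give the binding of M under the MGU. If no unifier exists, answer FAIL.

tup(tup(e, a, a), tup(d, k, a), a)

Decompose branch/3: tup(M, d, e) =?= tup(tup(tup(e, Y1, Y1), tup(d, k, U), Y1), d, e),  d =?= d,  tup(a, Y1, k) =?= tup(U, U, k).
Decompose tup/3: M =?= tup(tup(e, Y1, Y1), tup(d, k, U), Y1),  d =?= d,  e =?= e.
Bind M := tup(tup(e, Y1, Y1), tup(d, k, U), Y1); no other remaining equation mentions M.
Delete trivial equation d =?= d.
Delete trivial equation e =?= e.
Delete trivial equation d =?= d.
Decompose tup/3: a =?= U,  Y1 =?= U,  k =?= k.
Bind U := a; substituting into the one remaining equation that mentions U gives: Y1 =?= a. Substituting into the earlier binding gives M := tup(tup(e, Y1, Y1), tup(d, k, a), Y1).
Bind Y1 := a; no other remaining equation mentions Y1. Substituting into the earlier binding gives M := tup(tup(e, a, a), tup(d, k, a), a).
Delete trivial equation k =?= k.
MGU = { M ↦ tup(tup(e, a, a), tup(d, k, a), a), U ↦ a, Y1 ↦ a }, so M ↦ tup(tup(e, a, a), tup(d, k, a), a).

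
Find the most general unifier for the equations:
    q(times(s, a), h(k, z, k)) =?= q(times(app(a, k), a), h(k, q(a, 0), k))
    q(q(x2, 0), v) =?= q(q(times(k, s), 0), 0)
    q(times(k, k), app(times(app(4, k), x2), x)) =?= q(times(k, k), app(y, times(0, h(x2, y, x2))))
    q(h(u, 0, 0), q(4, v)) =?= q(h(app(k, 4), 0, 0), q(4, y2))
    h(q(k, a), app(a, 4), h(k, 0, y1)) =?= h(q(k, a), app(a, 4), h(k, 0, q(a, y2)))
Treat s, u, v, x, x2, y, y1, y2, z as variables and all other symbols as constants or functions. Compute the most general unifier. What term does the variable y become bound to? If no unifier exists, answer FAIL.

Decompose q/2: times(s, a) =?= times(app(a, k), a),  h(k, z, k) =?= h(k, q(a, 0), k).
Decompose times/2: s =?= app(a, k),  a =?= a.
Bind s := app(a, k); substituting into the one remaining equation that mentions s gives: q(q(x2, 0), v) =?= q(q(times(k, app(a, k)), 0), 0).
Delete trivial equation a =?= a.
Decompose h/3: k =?= k,  z =?= q(a, 0),  k =?= k.
Delete trivial equation k =?= k.
Bind z := q(a, 0); no other remaining equation mentions z.
Delete trivial equation k =?= k.
Decompose q/2: q(x2, 0) =?= q(times(k, app(a, k)), 0),  v =?= 0.
Decompose q/2: x2 =?= times(k, app(a, k)),  0 =?= 0.
Bind x2 := times(k, app(a, k)); substituting into the one remaining equation that mentions x2 gives: q(times(k, k), app(times(app(4, k), times(k, app(a, k))), x)) =?= q(times(k, k), app(y, times(0, h(times(k, app(a, k)), y, times(k, app(a, k)))))).
Delete trivial equation 0 =?= 0.
Bind v := 0; substituting into the one remaining equation that mentions v gives: q(h(u, 0, 0), q(4, 0)) =?= q(h(app(k, 4), 0, 0), q(4, y2)).
Decompose q/2: times(k, k) =?= times(k, k),  app(times(app(4, k), times(k, app(a, k))), x) =?= app(y, times(0, h(times(k, app(a, k)), y, times(k, app(a, k))))).
Delete trivial equation times(k, k) =?= times(k, k).
Decompose app/2: times(app(4, k), times(k, app(a, k))) =?= y,  x =?= times(0, h(times(k, app(a, k)), y, times(k, app(a, k)))).
Bind y := times(app(4, k), times(k, app(a, k))); substituting into the one remaining equation that mentions y gives: x =?= times(0, h(times(k, app(a, k)), times(app(4, k), times(k, app(a, k))), times(k, app(a, k)))).
Bind x := times(0, h(times(k, app(a, k)), times(app(4, k), times(k, app(a, k))), times(k, app(a, k)))); no other remaining equation mentions x.
Decompose q/2: h(u, 0, 0) =?= h(app(k, 4), 0, 0),  q(4, 0) =?= q(4, y2).
Decompose h/3: u =?= app(k, 4),  0 =?= 0,  0 =?= 0.
Bind u := app(k, 4); no other remaining equation mentions u.
Delete trivial equation 0 =?= 0.
Delete trivial equation 0 =?= 0.
Decompose q/2: 4 =?= 4,  0 =?= y2.
Delete trivial equation 4 =?= 4.
Bind y2 := 0; substituting into the remaining equation gives: h(q(k, a), app(a, 4), h(k, 0, y1)) =?= h(q(k, a), app(a, 4), h(k, 0, q(a, 0))).
Decompose h/3: q(k, a) =?= q(k, a),  app(a, 4) =?= app(a, 4),  h(k, 0, y1) =?= h(k, 0, q(a, 0)).
Delete trivial equation q(k, a) =?= q(k, a).
Delete trivial equation app(a, 4) =?= app(a, 4).
Decompose h/3: k =?= k,  0 =?= 0,  y1 =?= q(a, 0).
Delete trivial equation k =?= k.
Delete trivial equation 0 =?= 0.
Bind y1 := q(a, 0).
MGU = { s := app(a, k), z := q(a, 0), x2 := times(k, app(a, k)), v := 0, y := times(app(4, k), times(k, app(a, k))), x := times(0, h(times(k, app(a, k)), times(app(4, k), times(k, app(a, k))), times(k, app(a, k)))), u := app(k, 4), y2 := 0, y1 := q(a, 0) }, so y := times(app(4, k), times(k, app(a, k))).

times(app(4, k), times(k, app(a, k)))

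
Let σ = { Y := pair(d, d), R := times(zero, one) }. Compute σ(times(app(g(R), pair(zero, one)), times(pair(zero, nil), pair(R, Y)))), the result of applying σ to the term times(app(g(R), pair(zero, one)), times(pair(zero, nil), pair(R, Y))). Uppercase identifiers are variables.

times(app(g(times(zero, one)), pair(zero, one)), times(pair(zero, nil), pair(times(zero, one), pair(d, d))))

Replace each occurrence of Y with pair(d, d).
Replace each occurrence of R with times(zero, one).
Result: times(app(g(times(zero, one)), pair(zero, one)), times(pair(zero, nil), pair(times(zero, one), pair(d, d)))).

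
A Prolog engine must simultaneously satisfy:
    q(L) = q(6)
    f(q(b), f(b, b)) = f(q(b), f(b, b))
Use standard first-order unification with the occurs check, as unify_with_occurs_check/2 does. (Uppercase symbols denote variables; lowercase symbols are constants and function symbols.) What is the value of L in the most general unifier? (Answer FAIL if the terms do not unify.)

Decompose q/1: L = 6.
Bind L := 6; no other remaining equation mentions L.
Delete trivial equation f(q(b), f(b, b)) = f(q(b), f(b, b)).
MGU = { L = 6 }, so L = 6.

6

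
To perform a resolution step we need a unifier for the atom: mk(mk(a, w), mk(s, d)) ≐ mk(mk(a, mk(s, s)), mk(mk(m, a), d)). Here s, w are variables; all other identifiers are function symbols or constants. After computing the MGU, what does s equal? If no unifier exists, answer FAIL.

mk(m, a)

Decompose mk/2: mk(a, w) ≐ mk(a, mk(s, s)),  mk(s, d) ≐ mk(mk(m, a), d).
Decompose mk/2: a ≐ a,  w ≐ mk(s, s).
Delete trivial equation a ≐ a.
Bind w := mk(s, s); no other remaining equation mentions w.
Decompose mk/2: s ≐ mk(m, a),  d ≐ d.
Bind s := mk(m, a); no other remaining equation mentions s. Substituting into the earlier binding gives w := mk(mk(m, a), mk(m, a)).
Delete trivial equation d ≐ d.
MGU = { w ↦ mk(mk(m, a), mk(m, a)), s ↦ mk(m, a) }, so s ↦ mk(m, a).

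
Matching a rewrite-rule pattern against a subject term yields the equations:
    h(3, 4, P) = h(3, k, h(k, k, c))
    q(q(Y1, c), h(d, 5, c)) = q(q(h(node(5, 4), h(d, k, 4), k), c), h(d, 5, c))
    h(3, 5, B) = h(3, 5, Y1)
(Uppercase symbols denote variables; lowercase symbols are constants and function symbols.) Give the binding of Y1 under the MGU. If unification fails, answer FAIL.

Decompose h/3: 3 = 3,  4 = k,  P = h(k, k, c).
Delete trivial equation 3 = 3.
Clash: constants 4 and k differ; no unifier exists.

FAIL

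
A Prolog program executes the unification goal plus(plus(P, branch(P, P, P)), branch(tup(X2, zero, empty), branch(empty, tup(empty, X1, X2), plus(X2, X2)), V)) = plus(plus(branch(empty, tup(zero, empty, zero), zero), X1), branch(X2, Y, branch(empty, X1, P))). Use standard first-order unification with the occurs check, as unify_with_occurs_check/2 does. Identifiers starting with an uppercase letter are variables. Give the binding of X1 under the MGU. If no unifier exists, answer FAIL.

Decompose plus/2: plus(P, branch(P, P, P)) = plus(branch(empty, tup(zero, empty, zero), zero), X1),  branch(tup(X2, zero, empty), branch(empty, tup(empty, X1, X2), plus(X2, X2)), V) = branch(X2, Y, branch(empty, X1, P)).
Decompose plus/2: P = branch(empty, tup(zero, empty, zero), zero),  branch(P, P, P) = X1.
Bind P := branch(empty, tup(zero, empty, zero), zero); substituting into the remaining equations gives: branch(branch(empty, tup(zero, empty, zero), zero), branch(empty, tup(zero, empty, zero), zero), branch(empty, tup(zero, empty, zero), zero)) = X1,  branch(tup(X2, zero, empty), branch(empty, tup(empty, X1, X2), plus(X2, X2)), V) = branch(X2, Y, branch(empty, X1, branch(empty, tup(zero, empty, zero), zero))).
Bind X1 := branch(branch(empty, tup(zero, empty, zero), zero), branch(empty, tup(zero, empty, zero), zero), branch(empty, tup(zero, empty, zero), zero)); substituting into the remaining equation gives: branch(tup(X2, zero, empty), branch(empty, tup(empty, branch(branch(empty, tup(zero, empty, zero), zero), branch(empty, tup(zero, empty, zero), zero), branch(empty, tup(zero, empty, zero), zero)), X2), plus(X2, X2)), V) = branch(X2, Y, branch(empty, branch(branch(empty, tup(zero, empty, zero), zero), branch(empty, tup(zero, empty, zero), zero), branch(empty, tup(zero, empty, zero), zero)), branch(empty, tup(zero, empty, zero), zero))).
Decompose branch/3: tup(X2, zero, empty) = X2,  branch(empty, tup(empty, branch(branch(empty, tup(zero, empty, zero), zero), branch(empty, tup(zero, empty, zero), zero), branch(empty, tup(zero, empty, zero), zero)), X2), plus(X2, X2)) = Y,  V = branch(empty, branch(branch(empty, tup(zero, empty, zero), zero), branch(empty, tup(zero, empty, zero), zero), branch(empty, tup(zero, empty, zero), zero)), branch(empty, tup(zero, empty, zero), zero)).
Occurs check fails: X2 occurs in tup(X2, zero, empty); the equation X2 = tup(X2, zero, empty) has no finite solution.

FAIL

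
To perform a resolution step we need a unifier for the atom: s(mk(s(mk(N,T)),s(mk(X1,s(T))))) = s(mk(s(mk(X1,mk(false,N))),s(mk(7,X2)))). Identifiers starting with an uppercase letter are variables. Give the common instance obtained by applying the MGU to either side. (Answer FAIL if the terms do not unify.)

Decompose s/1: mk(s(mk(N,T)),s(mk(X1,s(T)))) = mk(s(mk(X1,mk(false,N))),s(mk(7,X2))).
Decompose mk/2: s(mk(N,T)) = s(mk(X1,mk(false,N))),  s(mk(X1,s(T))) = s(mk(7,X2)).
Decompose s/1: mk(N,T) = mk(X1,mk(false,N)).
Decompose mk/2: N = X1,  T = mk(false,N).
Bind N := X1; substituting into the one remaining equation that mentions N gives: T = mk(false,X1).
Bind T := mk(false,X1); substituting into the remaining equation gives: s(mk(X1,s(mk(false,X1)))) = s(mk(7,X2)).
Decompose s/1: mk(X1,s(mk(false,X1))) = mk(7,X2).
Decompose mk/2: X1 = 7,  s(mk(false,X1)) = X2.
Bind X1 := 7; substituting into the remaining equation gives: s(mk(false,7)) = X2. Substituting into the earlier bindings gives N := 7, T := mk(false,7).
Bind X2 := s(mk(false,7)).
Applying the MGU to either side gives s(mk(s(mk(7,mk(false,7))),s(mk(7,s(mk(false,7)))))).

s(mk(s(mk(7,mk(false,7))),s(mk(7,s(mk(false,7))))))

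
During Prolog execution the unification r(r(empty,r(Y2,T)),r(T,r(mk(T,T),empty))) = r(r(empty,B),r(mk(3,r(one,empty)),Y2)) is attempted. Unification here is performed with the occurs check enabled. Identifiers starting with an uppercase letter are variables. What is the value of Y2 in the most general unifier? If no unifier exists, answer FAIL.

r(mk(mk(3,r(one,empty)),mk(3,r(one,empty))),empty)

Decompose r/2: r(empty,r(Y2,T)) = r(empty,B),  r(T,r(mk(T,T),empty)) = r(mk(3,r(one,empty)),Y2).
Decompose r/2: empty = empty,  r(Y2,T) = B.
Delete trivial equation empty = empty.
Bind B := r(Y2,T); no other remaining equation mentions B.
Decompose r/2: T = mk(3,r(one,empty)),  r(mk(T,T),empty) = Y2.
Bind T := mk(3,r(one,empty)); substituting into the remaining equation gives: r(mk(mk(3,r(one,empty)),mk(3,r(one,empty))),empty) = Y2. Substituting into the earlier binding gives B := r(Y2,mk(3,r(one,empty))).
Bind Y2 := r(mk(mk(3,r(one,empty)),mk(3,r(one,empty))),empty). Substituting into the earlier binding gives B := r(r(mk(mk(3,r(one,empty)),mk(3,r(one,empty))),empty),mk(3,r(one,empty))).
MGU = { B = r(r(mk(mk(3,r(one,empty)),mk(3,r(one,empty))),empty),mk(3,r(one,empty))), T = mk(3,r(one,empty)), Y2 = r(mk(mk(3,r(one,empty)),mk(3,r(one,empty))),empty) }, so Y2 = r(mk(mk(3,r(one,empty)),mk(3,r(one,empty))),empty).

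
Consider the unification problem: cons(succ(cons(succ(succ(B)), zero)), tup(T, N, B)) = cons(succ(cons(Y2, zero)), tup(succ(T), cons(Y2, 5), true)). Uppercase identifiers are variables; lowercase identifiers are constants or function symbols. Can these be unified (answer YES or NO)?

NO

Decompose cons/2: succ(cons(succ(succ(B)), zero)) = succ(cons(Y2, zero)),  tup(T, N, B) = tup(succ(T), cons(Y2, 5), true).
Decompose succ/1: cons(succ(succ(B)), zero) = cons(Y2, zero).
Decompose cons/2: succ(succ(B)) = Y2,  zero = zero.
Bind Y2 := succ(succ(B)); substituting into the one remaining equation that mentions Y2 gives: tup(T, N, B) = tup(succ(T), cons(succ(succ(B)), 5), true).
Delete trivial equation zero = zero.
Decompose tup/3: T = succ(T),  N = cons(succ(succ(B)), 5),  B = true.
Occurs check fails: T occurs in succ(T); the equation T = succ(T) has no finite solution.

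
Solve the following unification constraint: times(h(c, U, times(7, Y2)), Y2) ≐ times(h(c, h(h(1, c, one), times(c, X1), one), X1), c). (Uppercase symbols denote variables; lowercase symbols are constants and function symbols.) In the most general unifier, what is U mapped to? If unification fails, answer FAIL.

h(h(1, c, one), times(c, times(7, c)), one)

Decompose times/2: h(c, U, times(7, Y2)) ≐ h(c, h(h(1, c, one), times(c, X1), one), X1),  Y2 ≐ c.
Decompose h/3: c ≐ c,  U ≐ h(h(1, c, one), times(c, X1), one),  times(7, Y2) ≐ X1.
Delete trivial equation c ≐ c.
Bind U := h(h(1, c, one), times(c, X1), one); no other remaining equation mentions U.
Bind X1 := times(7, Y2); no other remaining equation mentions X1. Substituting into the earlier binding gives U := h(h(1, c, one), times(c, times(7, Y2)), one).
Bind Y2 := c. Substituting into the earlier bindings gives U := h(h(1, c, one), times(c, times(7, c)), one), X1 := times(7, c).
MGU = { U -> h(h(1, c, one), times(c, times(7, c)), one), X1 -> times(7, c), Y2 -> c }, so U -> h(h(1, c, one), times(c, times(7, c)), one).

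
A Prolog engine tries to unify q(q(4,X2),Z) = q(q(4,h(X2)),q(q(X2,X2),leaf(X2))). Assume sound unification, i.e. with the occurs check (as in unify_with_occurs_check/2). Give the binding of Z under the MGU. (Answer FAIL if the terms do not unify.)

FAIL

Decompose q/2: q(4,X2) = q(4,h(X2)),  Z = q(q(X2,X2),leaf(X2)).
Decompose q/2: 4 = 4,  X2 = h(X2).
Delete trivial equation 4 = 4.
Occurs check fails: X2 occurs in h(X2); the equation X2 = h(X2) has no finite solution.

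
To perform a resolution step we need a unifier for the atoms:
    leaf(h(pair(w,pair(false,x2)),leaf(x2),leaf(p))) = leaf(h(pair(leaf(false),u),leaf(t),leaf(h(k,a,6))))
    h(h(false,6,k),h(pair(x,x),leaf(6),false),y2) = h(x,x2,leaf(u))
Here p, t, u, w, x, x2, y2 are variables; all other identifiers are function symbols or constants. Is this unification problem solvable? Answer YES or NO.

YES

Decompose leaf/1: h(pair(w,pair(false,x2)),leaf(x2),leaf(p)) = h(pair(leaf(false),u),leaf(t),leaf(h(k,a,6))).
Decompose h/3: pair(w,pair(false,x2)) = pair(leaf(false),u),  leaf(x2) = leaf(t),  leaf(p) = leaf(h(k,a,6)).
Decompose pair/2: w = leaf(false),  pair(false,x2) = u.
Bind w := leaf(false); no other remaining equation mentions w.
Bind u := pair(false,x2); substituting into the one remaining equation that mentions u gives: h(h(false,6,k),h(pair(x,x),leaf(6),false),y2) = h(x,x2,leaf(pair(false,x2))).
Decompose leaf/1: x2 = t.
Bind x2 := t; substituting into the one remaining equation that mentions x2 gives: h(h(false,6,k),h(pair(x,x),leaf(6),false),y2) = h(x,t,leaf(pair(false,t))). Substituting into the earlier binding gives u := pair(false,t).
Decompose leaf/1: p = h(k,a,6).
Bind p := h(k,a,6); no other remaining equation mentions p.
Decompose h/3: h(false,6,k) = x,  h(pair(x,x),leaf(6),false) = t,  y2 = leaf(pair(false,t)).
Bind x := h(false,6,k); substituting into the one remaining equation that mentions x gives: h(pair(h(false,6,k),h(false,6,k)),leaf(6),false) = t.
Bind t := h(pair(h(false,6,k),h(false,6,k)),leaf(6),false); substituting into the remaining equation gives: y2 = leaf(pair(false,h(pair(h(false,6,k),h(false,6,k)),leaf(6),false))). Substituting into the earlier bindings gives u := pair(false,h(pair(h(false,6,k),h(false,6,k)),leaf(6),false)), x2 := h(pair(h(false,6,k),h(false,6,k)),leaf(6),false).
Bind y2 := leaf(pair(false,h(pair(h(false,6,k),h(false,6,k)),leaf(6),false))).
No equations remain and no clash or occurs-check failure arose, so a unifier exists.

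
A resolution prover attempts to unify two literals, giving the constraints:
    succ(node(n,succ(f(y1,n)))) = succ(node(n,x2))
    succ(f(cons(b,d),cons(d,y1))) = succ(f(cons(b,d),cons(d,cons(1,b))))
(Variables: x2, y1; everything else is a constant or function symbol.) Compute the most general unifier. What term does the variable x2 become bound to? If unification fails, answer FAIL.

succ(f(cons(1,b),n))

Decompose succ/1: node(n,succ(f(y1,n))) = node(n,x2).
Decompose node/2: n = n,  succ(f(y1,n)) = x2.
Delete trivial equation n = n.
Bind x2 := succ(f(y1,n)); no other remaining equation mentions x2.
Decompose succ/1: f(cons(b,d),cons(d,y1)) = f(cons(b,d),cons(d,cons(1,b))).
Decompose f/2: cons(b,d) = cons(b,d),  cons(d,y1) = cons(d,cons(1,b)).
Delete trivial equation cons(b,d) = cons(b,d).
Decompose cons/2: d = d,  y1 = cons(1,b).
Delete trivial equation d = d.
Bind y1 := cons(1,b). Substituting into the earlier binding gives x2 := succ(f(cons(1,b),n)).
MGU = { x2 := succ(f(cons(1,b),n)), y1 := cons(1,b) }, so x2 := succ(f(cons(1,b),n)).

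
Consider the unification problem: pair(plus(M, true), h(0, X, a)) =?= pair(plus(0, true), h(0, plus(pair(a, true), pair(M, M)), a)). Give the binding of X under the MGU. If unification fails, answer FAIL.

Decompose pair/2: plus(M, true) =?= plus(0, true),  h(0, X, a) =?= h(0, plus(pair(a, true), pair(M, M)), a).
Decompose plus/2: M =?= 0,  true =?= true.
Bind M := 0; substituting into the one remaining equation that mentions M gives: h(0, X, a) =?= h(0, plus(pair(a, true), pair(0, 0)), a).
Delete trivial equation true =?= true.
Decompose h/3: 0 =?= 0,  X =?= plus(pair(a, true), pair(0, 0)),  a =?= a.
Delete trivial equation 0 =?= 0.
Bind X := plus(pair(a, true), pair(0, 0)); no other remaining equation mentions X.
Delete trivial equation a =?= a.
MGU = { M := 0, X := plus(pair(a, true), pair(0, 0)) }, so X := plus(pair(a, true), pair(0, 0)).

plus(pair(a, true), pair(0, 0))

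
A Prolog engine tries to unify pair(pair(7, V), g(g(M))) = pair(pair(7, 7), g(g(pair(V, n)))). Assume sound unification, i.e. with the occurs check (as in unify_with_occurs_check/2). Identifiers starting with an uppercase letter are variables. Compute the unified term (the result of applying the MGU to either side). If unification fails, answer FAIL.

Decompose pair/2: pair(7, V) = pair(7, 7),  g(g(M)) = g(g(pair(V, n))).
Decompose pair/2: 7 = 7,  V = 7.
Delete trivial equation 7 = 7.
Bind V := 7; substituting into the remaining equation gives: g(g(M)) = g(g(pair(7, n))).
Decompose g/1: g(M) = g(pair(7, n)).
Decompose g/1: M = pair(7, n).
Bind M := pair(7, n).
Applying the MGU to either side gives pair(pair(7, 7), g(g(pair(7, n)))).

pair(pair(7, 7), g(g(pair(7, n))))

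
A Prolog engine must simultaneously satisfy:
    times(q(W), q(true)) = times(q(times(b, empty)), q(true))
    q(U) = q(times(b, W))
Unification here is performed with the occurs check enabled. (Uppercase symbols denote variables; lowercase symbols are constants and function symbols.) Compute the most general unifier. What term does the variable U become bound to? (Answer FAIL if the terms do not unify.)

Decompose times/2: q(W) = q(times(b, empty)),  q(true) = q(true).
Decompose q/1: W = times(b, empty).
Bind W := times(b, empty); substituting into the one remaining equation that mentions W gives: q(U) = q(times(b, times(b, empty))).
Delete trivial equation q(true) = q(true).
Decompose q/1: U = times(b, times(b, empty)).
Bind U := times(b, times(b, empty)).
MGU = { W = times(b, empty), U = times(b, times(b, empty)) }, so U = times(b, times(b, empty)).

times(b, times(b, empty))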